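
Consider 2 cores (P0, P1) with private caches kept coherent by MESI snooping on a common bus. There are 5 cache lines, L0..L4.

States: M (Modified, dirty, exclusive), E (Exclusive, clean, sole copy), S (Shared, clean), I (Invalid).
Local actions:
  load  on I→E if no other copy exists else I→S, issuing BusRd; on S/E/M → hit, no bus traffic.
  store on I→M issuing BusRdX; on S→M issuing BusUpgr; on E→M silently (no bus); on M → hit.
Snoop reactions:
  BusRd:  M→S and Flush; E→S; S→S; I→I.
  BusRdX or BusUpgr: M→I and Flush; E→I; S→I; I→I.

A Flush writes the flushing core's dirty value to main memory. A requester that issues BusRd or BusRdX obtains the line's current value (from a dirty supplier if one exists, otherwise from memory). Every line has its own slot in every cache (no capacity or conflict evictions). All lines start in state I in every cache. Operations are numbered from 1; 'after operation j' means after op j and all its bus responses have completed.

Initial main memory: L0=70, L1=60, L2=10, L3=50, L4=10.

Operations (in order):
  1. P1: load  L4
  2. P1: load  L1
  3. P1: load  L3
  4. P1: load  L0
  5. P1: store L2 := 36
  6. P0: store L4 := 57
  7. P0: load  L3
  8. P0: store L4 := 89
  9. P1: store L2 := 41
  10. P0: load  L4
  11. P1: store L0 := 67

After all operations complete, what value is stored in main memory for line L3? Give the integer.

1. P1: load  L4  bus=[BusRd]  L4: P0=I P1=E  mem[L4]=10
2. P1: load  L1  bus=[BusRd]  L1: P0=I P1=E  mem[L1]=60
3. P1: load  L3  bus=[BusRd]  L3: P0=I P1=E  mem[L3]=50
4. P1: load  L0  bus=[BusRd]  L0: P0=I P1=E  mem[L0]=70
5. P1: store L2 := 36  bus=[BusRdX]  L2: P0=I P1=M  mem[L2]=10
6. P0: store L4 := 57  bus=[BusRdX]  L4: P0=M P1=I  mem[L4]=10
7. P0: load  L3  bus=[BusRd]  L3: P0=S P1=S  mem[L3]=50
8. P0: store L4 := 89  bus=[-]  L4: P0=M P1=I  mem[L4]=10
9. P1: store L2 := 41  bus=[-]  L2: P0=I P1=M  mem[L2]=10
10. P0: load  L4  bus=[-]  L4: P0=M P1=I  mem[L4]=10
11. P1: store L0 := 67  bus=[-]  L0: P0=I P1=M  mem[L0]=70

memory[L3] = 50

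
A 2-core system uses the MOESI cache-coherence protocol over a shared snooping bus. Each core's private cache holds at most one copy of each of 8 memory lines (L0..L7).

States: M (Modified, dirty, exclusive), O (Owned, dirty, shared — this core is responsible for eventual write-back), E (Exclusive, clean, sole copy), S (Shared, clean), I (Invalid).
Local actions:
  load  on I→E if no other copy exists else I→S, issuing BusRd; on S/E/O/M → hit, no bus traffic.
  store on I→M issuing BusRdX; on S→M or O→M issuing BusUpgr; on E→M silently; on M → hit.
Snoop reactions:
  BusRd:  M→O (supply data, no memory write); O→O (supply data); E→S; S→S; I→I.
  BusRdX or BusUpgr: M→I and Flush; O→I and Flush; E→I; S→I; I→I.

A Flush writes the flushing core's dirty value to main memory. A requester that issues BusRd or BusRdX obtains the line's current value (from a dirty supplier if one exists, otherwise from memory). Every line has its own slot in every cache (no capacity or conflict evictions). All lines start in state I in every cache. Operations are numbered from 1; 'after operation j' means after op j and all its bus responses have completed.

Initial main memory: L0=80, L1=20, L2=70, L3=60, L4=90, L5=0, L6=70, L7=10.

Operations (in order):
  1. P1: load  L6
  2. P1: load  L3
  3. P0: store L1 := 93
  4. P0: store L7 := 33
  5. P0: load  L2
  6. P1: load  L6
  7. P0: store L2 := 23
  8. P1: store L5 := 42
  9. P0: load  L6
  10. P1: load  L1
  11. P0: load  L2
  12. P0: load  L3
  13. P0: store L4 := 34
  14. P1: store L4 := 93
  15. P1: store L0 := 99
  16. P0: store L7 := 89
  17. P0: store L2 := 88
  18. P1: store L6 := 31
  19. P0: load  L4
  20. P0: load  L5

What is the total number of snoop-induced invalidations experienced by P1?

invalidations = 0

1. P1: load  L6  bus=[BusRd]  L6: P0=I P1=E  mem[L6]=70
2. P1: load  L3  bus=[BusRd]  L3: P0=I P1=E  mem[L3]=60
3. P0: store L1 := 93  bus=[BusRdX]  L1: P0=M P1=I  mem[L1]=20
4. P0: store L7 := 33  bus=[BusRdX]  L7: P0=M P1=I  mem[L7]=10
5. P0: load  L2  bus=[BusRd]  L2: P0=E P1=I  mem[L2]=70
6. P1: load  L6  bus=[-]  L6: P0=I P1=E  mem[L6]=70
7. P0: store L2 := 23  bus=[-]  L2: P0=M P1=I  mem[L2]=70
8. P1: store L5 := 42  bus=[BusRdX]  L5: P0=I P1=M  mem[L5]=0
9. P0: load  L6  bus=[BusRd]  L6: P0=S P1=S  mem[L6]=70
10. P1: load  L1  bus=[BusRd]  L1: P0=O P1=S  mem[L1]=20
11. P0: load  L2  bus=[-]  L2: P0=M P1=I  mem[L2]=70
12. P0: load  L3  bus=[BusRd]  L3: P0=S P1=S  mem[L3]=60
13. P0: store L4 := 34  bus=[BusRdX]  L4: P0=M P1=I  mem[L4]=90
14. P1: store L4 := 93  bus=[BusRdX,Flush]  L4: P0=I P1=M  mem[L4]=34
15. P1: store L0 := 99  bus=[BusRdX]  L0: P0=I P1=M  mem[L0]=80
16. P0: store L7 := 89  bus=[-]  L7: P0=M P1=I  mem[L7]=10
17. P0: store L2 := 88  bus=[-]  L2: P0=M P1=I  mem[L2]=70
18. P1: store L6 := 31  bus=[BusUpgr]  L6: P0=I P1=M  mem[L6]=70
19. P0: load  L4  bus=[BusRd]  L4: P0=S P1=O  mem[L4]=34
20. P0: load  L5  bus=[BusRd]  L5: P0=S P1=O  mem[L5]=0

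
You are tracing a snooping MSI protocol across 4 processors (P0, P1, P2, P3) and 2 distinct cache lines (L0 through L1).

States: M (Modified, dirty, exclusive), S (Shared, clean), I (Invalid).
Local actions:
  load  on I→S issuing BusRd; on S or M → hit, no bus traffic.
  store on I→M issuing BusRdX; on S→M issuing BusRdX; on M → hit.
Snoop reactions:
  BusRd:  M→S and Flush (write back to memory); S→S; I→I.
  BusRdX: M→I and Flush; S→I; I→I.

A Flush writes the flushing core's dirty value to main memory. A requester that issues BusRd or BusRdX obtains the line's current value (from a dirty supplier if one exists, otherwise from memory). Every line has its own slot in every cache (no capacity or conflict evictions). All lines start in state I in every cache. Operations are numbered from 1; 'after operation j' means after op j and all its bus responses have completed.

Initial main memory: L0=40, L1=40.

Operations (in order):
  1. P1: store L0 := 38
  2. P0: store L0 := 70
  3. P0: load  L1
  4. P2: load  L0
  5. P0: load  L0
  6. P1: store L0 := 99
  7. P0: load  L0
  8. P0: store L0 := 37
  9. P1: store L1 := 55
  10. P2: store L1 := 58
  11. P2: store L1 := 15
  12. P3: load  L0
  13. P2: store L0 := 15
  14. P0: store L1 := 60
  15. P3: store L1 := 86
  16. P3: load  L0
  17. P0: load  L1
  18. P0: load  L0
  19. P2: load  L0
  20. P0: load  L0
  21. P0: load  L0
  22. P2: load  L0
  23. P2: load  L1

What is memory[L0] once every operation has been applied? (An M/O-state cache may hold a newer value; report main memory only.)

step 1: P1: store L0 := 38  ⟶  IMII  (L0)  txn=BusRdX  M[L0]=40
step 2: P0: store L0 := 70  ⟶  MIII  (L0)  txn=BusRdX+Flush  M[L0]=38
step 3: P0: load  L1  ⟶  SIII  (L1)  txn=BusRd  M[L1]=40
step 4: P2: load  L0  ⟶  SISI  (L0)  txn=BusRd+Flush  M[L0]=70
step 5: P0: load  L0  ⟶  SISI  (L0)  txn=∅  M[L0]=70
step 6: P1: store L0 := 99  ⟶  IMII  (L0)  txn=BusRdX  M[L0]=70
step 7: P0: load  L0  ⟶  SSII  (L0)  txn=BusRd+Flush  M[L0]=99
step 8: P0: store L0 := 37  ⟶  MIII  (L0)  txn=BusRdX  M[L0]=99
step 9: P1: store L1 := 55  ⟶  IMII  (L1)  txn=BusRdX  M[L1]=40
step 10: P2: store L1 := 58  ⟶  IIMI  (L1)  txn=BusRdX+Flush  M[L1]=55
step 11: P2: store L1 := 15  ⟶  IIMI  (L1)  txn=∅  M[L1]=55
step 12: P3: load  L0  ⟶  SIIS  (L0)  txn=BusRd+Flush  M[L0]=37
step 13: P2: store L0 := 15  ⟶  IIMI  (L0)  txn=BusRdX  M[L0]=37
step 14: P0: store L1 := 60  ⟶  MIII  (L1)  txn=BusRdX+Flush  M[L1]=15
step 15: P3: store L1 := 86  ⟶  IIIM  (L1)  txn=BusRdX+Flush  M[L1]=60
step 16: P3: load  L0  ⟶  IISS  (L0)  txn=BusRd+Flush  M[L0]=15
step 17: P0: load  L1  ⟶  SIIS  (L1)  txn=BusRd+Flush  M[L1]=86
step 18: P0: load  L0  ⟶  SISS  (L0)  txn=BusRd  M[L0]=15
step 19: P2: load  L0  ⟶  SISS  (L0)  txn=∅  M[L0]=15
step 20: P0: load  L0  ⟶  SISS  (L0)  txn=∅  M[L0]=15
step 21: P0: load  L0  ⟶  SISS  (L0)  txn=∅  M[L0]=15
step 22: P2: load  L0  ⟶  SISS  (L0)  txn=∅  M[L0]=15
step 23: P2: load  L1  ⟶  SISS  (L1)  txn=BusRd  M[L1]=86

memory[L0] = 15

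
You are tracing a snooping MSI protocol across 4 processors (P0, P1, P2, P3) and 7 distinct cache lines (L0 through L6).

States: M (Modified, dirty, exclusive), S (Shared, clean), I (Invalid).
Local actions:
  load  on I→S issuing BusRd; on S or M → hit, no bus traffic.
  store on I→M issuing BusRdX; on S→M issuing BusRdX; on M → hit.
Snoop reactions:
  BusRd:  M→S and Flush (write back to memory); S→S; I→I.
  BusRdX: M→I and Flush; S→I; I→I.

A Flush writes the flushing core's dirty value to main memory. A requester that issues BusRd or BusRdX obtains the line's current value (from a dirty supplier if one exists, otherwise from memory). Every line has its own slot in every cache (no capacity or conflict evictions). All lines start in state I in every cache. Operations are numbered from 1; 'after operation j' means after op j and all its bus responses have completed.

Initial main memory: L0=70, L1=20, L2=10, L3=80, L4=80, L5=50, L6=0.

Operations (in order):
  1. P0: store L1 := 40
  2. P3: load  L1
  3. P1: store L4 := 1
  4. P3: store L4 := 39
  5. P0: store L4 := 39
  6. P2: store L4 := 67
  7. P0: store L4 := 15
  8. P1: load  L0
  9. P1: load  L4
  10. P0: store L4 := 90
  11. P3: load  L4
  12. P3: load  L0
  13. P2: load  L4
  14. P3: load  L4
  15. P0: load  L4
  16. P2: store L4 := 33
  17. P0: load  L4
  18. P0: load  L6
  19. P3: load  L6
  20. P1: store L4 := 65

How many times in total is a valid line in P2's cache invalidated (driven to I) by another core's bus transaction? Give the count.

1. P0: store L1 := 40  bus=[BusRdX]  L1: P0=M P1=I P2=I P3=I  mem[L1]=20
2. P3: load  L1  bus=[BusRd,Flush]  L1: P0=S P1=I P2=I P3=S  mem[L1]=40
3. P1: store L4 := 1  bus=[BusRdX]  L4: P0=I P1=M P2=I P3=I  mem[L4]=80
4. P3: store L4 := 39  bus=[BusRdX,Flush]  L4: P0=I P1=I P2=I P3=M  mem[L4]=1
5. P0: store L4 := 39  bus=[BusRdX,Flush]  L4: P0=M P1=I P2=I P3=I  mem[L4]=39
6. P2: store L4 := 67  bus=[BusRdX,Flush]  L4: P0=I P1=I P2=M P3=I  mem[L4]=39
7. P0: store L4 := 15  bus=[BusRdX,Flush]  L4: P0=M P1=I P2=I P3=I  mem[L4]=67
8. P1: load  L0  bus=[BusRd]  L0: P0=I P1=S P2=I P3=I  mem[L0]=70
9. P1: load  L4  bus=[BusRd,Flush]  L4: P0=S P1=S P2=I P3=I  mem[L4]=15
10. P0: store L4 := 90  bus=[BusRdX]  L4: P0=M P1=I P2=I P3=I  mem[L4]=15
11. P3: load  L4  bus=[BusRd,Flush]  L4: P0=S P1=I P2=I P3=S  mem[L4]=90
12. P3: load  L0  bus=[BusRd]  L0: P0=I P1=S P2=I P3=S  mem[L0]=70
13. P2: load  L4  bus=[BusRd]  L4: P0=S P1=I P2=S P3=S  mem[L4]=90
14. P3: load  L4  bus=[-]  L4: P0=S P1=I P2=S P3=S  mem[L4]=90
15. P0: load  L4  bus=[-]  L4: P0=S P1=I P2=S P3=S  mem[L4]=90
16. P2: store L4 := 33  bus=[BusRdX]  L4: P0=I P1=I P2=M P3=I  mem[L4]=90
17. P0: load  L4  bus=[BusRd,Flush]  L4: P0=S P1=I P2=S P3=I  mem[L4]=33
18. P0: load  L6  bus=[BusRd]  L6: P0=S P1=I P2=I P3=I  mem[L6]=0
19. P3: load  L6  bus=[BusRd]  L6: P0=S P1=I P2=I P3=S  mem[L6]=0
20. P1: store L4 := 65  bus=[BusRdX]  L4: P0=I P1=M P2=I P3=I  mem[L4]=33

invalidations = 2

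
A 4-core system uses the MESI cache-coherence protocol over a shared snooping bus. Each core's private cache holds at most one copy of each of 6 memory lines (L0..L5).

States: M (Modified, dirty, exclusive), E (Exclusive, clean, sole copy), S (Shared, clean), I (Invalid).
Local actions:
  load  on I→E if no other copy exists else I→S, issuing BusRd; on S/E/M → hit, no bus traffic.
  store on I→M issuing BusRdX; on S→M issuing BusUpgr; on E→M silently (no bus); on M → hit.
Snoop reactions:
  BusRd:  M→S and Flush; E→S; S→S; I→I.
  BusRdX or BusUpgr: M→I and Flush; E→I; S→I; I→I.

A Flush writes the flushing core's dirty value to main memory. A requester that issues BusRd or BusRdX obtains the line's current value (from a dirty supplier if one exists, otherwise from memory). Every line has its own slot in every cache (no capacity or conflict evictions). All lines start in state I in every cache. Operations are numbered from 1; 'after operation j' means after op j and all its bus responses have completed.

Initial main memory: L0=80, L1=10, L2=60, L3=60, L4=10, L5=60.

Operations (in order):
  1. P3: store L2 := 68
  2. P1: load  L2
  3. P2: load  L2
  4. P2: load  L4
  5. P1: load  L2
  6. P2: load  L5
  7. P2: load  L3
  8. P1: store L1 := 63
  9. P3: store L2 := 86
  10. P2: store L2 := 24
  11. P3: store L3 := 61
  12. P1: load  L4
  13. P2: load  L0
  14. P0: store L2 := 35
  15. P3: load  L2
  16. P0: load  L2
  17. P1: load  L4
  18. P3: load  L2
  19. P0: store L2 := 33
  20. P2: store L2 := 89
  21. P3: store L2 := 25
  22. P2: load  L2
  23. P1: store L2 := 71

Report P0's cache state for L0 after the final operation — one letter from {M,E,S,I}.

state = I

  op1 P3: store L2 := 68 → I/I/I/M on L2; bus BusRdX; mem=60
  op2 P1: load  L2 → I/S/I/S on L2; bus BusRd Flush; mem=68
  op3 P2: load  L2 → I/S/S/S on L2; bus BusRd; mem=68
  op4 P2: load  L4 → I/I/E/I on L4; bus BusRd; mem=10
  op5 P1: load  L2 → I/S/S/S on L2; bus (none); mem=68
  op6 P2: load  L5 → I/I/E/I on L5; bus BusRd; mem=60
  op7 P2: load  L3 → I/I/E/I on L3; bus BusRd; mem=60
  op8 P1: store L1 := 63 → I/M/I/I on L1; bus BusRdX; mem=10
  op9 P3: store L2 := 86 → I/I/I/M on L2; bus BusUpgr; mem=68
  op10 P2: store L2 := 24 → I/I/M/I on L2; bus BusRdX Flush; mem=86
  op11 P3: store L3 := 61 → I/I/I/M on L3; bus BusRdX; mem=60
  op12 P1: load  L4 → I/S/S/I on L4; bus BusRd; mem=10
  op13 P2: load  L0 → I/I/E/I on L0; bus BusRd; mem=80
  op14 P0: store L2 := 35 → M/I/I/I on L2; bus BusRdX Flush; mem=24
  op15 P3: load  L2 → S/I/I/S on L2; bus BusRd Flush; mem=35
  op16 P0: load  L2 → S/I/I/S on L2; bus (none); mem=35
  op17 P1: load  L4 → I/S/S/I on L4; bus (none); mem=10
  op18 P3: load  L2 → S/I/I/S on L2; bus (none); mem=35
  op19 P0: store L2 := 33 → M/I/I/I on L2; bus BusUpgr; mem=35
  op20 P2: store L2 := 89 → I/I/M/I on L2; bus BusRdX Flush; mem=33
  op21 P3: store L2 := 25 → I/I/I/M on L2; bus BusRdX Flush; mem=89
  op22 P2: load  L2 → I/I/S/S on L2; bus BusRd Flush; mem=25
  op23 P1: store L2 := 71 → I/M/I/I on L2; bus BusRdX; mem=25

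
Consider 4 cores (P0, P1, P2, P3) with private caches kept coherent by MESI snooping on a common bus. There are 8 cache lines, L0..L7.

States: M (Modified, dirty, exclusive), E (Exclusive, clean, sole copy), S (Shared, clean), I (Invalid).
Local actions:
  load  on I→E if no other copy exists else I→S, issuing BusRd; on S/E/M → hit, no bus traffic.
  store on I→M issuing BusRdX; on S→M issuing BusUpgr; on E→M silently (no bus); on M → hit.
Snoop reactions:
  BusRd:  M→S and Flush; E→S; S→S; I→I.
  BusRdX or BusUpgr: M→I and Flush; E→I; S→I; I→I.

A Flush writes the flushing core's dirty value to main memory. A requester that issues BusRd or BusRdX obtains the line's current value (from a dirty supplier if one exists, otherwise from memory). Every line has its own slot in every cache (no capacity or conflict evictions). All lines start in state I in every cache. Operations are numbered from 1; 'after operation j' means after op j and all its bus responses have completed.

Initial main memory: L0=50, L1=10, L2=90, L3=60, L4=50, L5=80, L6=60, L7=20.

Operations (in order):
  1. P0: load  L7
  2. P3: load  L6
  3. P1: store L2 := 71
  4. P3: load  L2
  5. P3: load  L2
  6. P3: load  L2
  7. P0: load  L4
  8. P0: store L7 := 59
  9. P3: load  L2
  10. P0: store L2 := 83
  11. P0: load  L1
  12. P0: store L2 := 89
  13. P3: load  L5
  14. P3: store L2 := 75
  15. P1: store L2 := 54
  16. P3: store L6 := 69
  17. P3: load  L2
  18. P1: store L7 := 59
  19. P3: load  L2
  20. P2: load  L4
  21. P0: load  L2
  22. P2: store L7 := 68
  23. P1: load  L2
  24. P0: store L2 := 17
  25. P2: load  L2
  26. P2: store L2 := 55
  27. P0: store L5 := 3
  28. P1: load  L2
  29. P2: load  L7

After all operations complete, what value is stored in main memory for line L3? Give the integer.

memory[L3] = 60

[1] P0: load  L7 | P0:E(20), P1:I, P2:I, P3:I | bus: BusRd
[2] P3: load  L6 | P0:I, P1:I, P2:I, P3:E(60) | bus: BusRd
[3] P1: store L2 := 71 | P0:I, P1:M(71), P2:I, P3:I | bus: BusRdX
[4] P3: load  L2 | P0:I, P1:S(71), P2:I, P3:S(71) | bus: BusRd,Flush
[5] P3: load  L2 | P0:I, P1:S(71), P2:I, P3:S(71) | bus: none
[6] P3: load  L2 | P0:I, P1:S(71), P2:I, P3:S(71) | bus: none
[7] P0: load  L4 | P0:E(50), P1:I, P2:I, P3:I | bus: BusRd
[8] P0: store L7 := 59 | P0:M(59), P1:I, P2:I, P3:I | bus: none
[9] P3: load  L2 | P0:I, P1:S(71), P2:I, P3:S(71) | bus: none
[10] P0: store L2 := 83 | P0:M(83), P1:I, P2:I, P3:I | bus: BusRdX
[11] P0: load  L1 | P0:E(10), P1:I, P2:I, P3:I | bus: BusRd
[12] P0: store L2 := 89 | P0:M(89), P1:I, P2:I, P3:I | bus: none
[13] P3: load  L5 | P0:I, P1:I, P2:I, P3:E(80) | bus: BusRd
[14] P3: store L2 := 75 | P0:I, P1:I, P2:I, P3:M(75) | bus: BusRdX,Flush
[15] P1: store L2 := 54 | P0:I, P1:M(54), P2:I, P3:I | bus: BusRdX,Flush
[16] P3: store L6 := 69 | P0:I, P1:I, P2:I, P3:M(69) | bus: none
[17] P3: load  L2 | P0:I, P1:S(54), P2:I, P3:S(54) | bus: BusRd,Flush
[18] P1: store L7 := 59 | P0:I, P1:M(59), P2:I, P3:I | bus: BusRdX,Flush
[19] P3: load  L2 | P0:I, P1:S(54), P2:I, P3:S(54) | bus: none
[20] P2: load  L4 | P0:S(50), P1:I, P2:S(50), P3:I | bus: BusRd
[21] P0: load  L2 | P0:S(54), P1:S(54), P2:I, P3:S(54) | bus: BusRd
[22] P2: store L7 := 68 | P0:I, P1:I, P2:M(68), P3:I | bus: BusRdX,Flush
[23] P1: load  L2 | P0:S(54), P1:S(54), P2:I, P3:S(54) | bus: none
[24] P0: store L2 := 17 | P0:M(17), P1:I, P2:I, P3:I | bus: BusUpgr
[25] P2: load  L2 | P0:S(17), P1:I, P2:S(17), P3:I | bus: BusRd,Flush
[26] P2: store L2 := 55 | P0:I, P1:I, P2:M(55), P3:I | bus: BusUpgr
[27] P0: store L5 := 3 | P0:M(3), P1:I, P2:I, P3:I | bus: BusRdX
[28] P1: load  L2 | P0:I, P1:S(55), P2:S(55), P3:I | bus: BusRd,Flush
[29] P2: load  L7 | P0:I, P1:I, P2:M(68), P3:I | bus: none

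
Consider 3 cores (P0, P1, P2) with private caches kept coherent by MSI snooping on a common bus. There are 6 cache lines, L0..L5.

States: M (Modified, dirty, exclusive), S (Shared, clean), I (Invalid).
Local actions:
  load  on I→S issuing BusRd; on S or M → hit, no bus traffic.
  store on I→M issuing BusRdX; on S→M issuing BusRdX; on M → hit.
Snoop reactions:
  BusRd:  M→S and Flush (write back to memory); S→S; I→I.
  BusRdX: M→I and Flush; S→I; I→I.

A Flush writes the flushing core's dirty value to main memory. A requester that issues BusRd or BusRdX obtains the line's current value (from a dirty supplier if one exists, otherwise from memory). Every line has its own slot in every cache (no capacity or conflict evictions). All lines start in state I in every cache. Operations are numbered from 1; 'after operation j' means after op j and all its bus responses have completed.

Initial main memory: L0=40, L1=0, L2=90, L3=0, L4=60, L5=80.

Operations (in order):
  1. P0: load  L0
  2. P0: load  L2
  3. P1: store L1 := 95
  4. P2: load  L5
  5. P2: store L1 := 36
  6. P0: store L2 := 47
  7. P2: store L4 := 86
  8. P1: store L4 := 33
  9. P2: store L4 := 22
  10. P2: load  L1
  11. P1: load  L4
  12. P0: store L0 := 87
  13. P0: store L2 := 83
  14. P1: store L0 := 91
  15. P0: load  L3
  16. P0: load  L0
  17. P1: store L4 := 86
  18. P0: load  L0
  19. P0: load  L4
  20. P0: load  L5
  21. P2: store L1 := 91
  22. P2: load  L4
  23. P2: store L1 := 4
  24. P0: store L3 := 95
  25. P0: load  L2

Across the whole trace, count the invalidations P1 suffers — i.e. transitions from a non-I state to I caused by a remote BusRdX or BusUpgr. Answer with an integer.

  op1 P0: load  L0 → S/I/I on L0; bus BusRd; mem=40
  op2 P0: load  L2 → S/I/I on L2; bus BusRd; mem=90
  op3 P1: store L1 := 95 → I/M/I on L1; bus BusRdX; mem=0
  op4 P2: load  L5 → I/I/S on L5; bus BusRd; mem=80
  op5 P2: store L1 := 36 → I/I/M on L1; bus BusRdX Flush; mem=95
  op6 P0: store L2 := 47 → M/I/I on L2; bus BusRdX; mem=90
  op7 P2: store L4 := 86 → I/I/M on L4; bus BusRdX; mem=60
  op8 P1: store L4 := 33 → I/M/I on L4; bus BusRdX Flush; mem=86
  op9 P2: store L4 := 22 → I/I/M on L4; bus BusRdX Flush; mem=33
  op10 P2: load  L1 → I/I/M on L1; bus (none); mem=95
  op11 P1: load  L4 → I/S/S on L4; bus BusRd Flush; mem=22
  op12 P0: store L0 := 87 → M/I/I on L0; bus BusRdX; mem=40
  op13 P0: store L2 := 83 → M/I/I on L2; bus (none); mem=90
  op14 P1: store L0 := 91 → I/M/I on L0; bus BusRdX Flush; mem=87
  op15 P0: load  L3 → S/I/I on L3; bus BusRd; mem=0
  op16 P0: load  L0 → S/S/I on L0; bus BusRd Flush; mem=91
  op17 P1: store L4 := 86 → I/M/I on L4; bus BusRdX; mem=22
  op18 P0: load  L0 → S/S/I on L0; bus (none); mem=91
  op19 P0: load  L4 → S/S/I on L4; bus BusRd Flush; mem=86
  op20 P0: load  L5 → S/I/S on L5; bus BusRd; mem=80
  op21 P2: store L1 := 91 → I/I/M on L1; bus (none); mem=95
  op22 P2: load  L4 → S/S/S on L4; bus BusRd; mem=86
  op23 P2: store L1 := 4 → I/I/M on L1; bus (none); mem=95
  op24 P0: store L3 := 95 → M/I/I on L3; bus BusRdX; mem=0
  op25 P0: load  L2 → M/I/I on L2; bus (none); mem=90

invalidations = 2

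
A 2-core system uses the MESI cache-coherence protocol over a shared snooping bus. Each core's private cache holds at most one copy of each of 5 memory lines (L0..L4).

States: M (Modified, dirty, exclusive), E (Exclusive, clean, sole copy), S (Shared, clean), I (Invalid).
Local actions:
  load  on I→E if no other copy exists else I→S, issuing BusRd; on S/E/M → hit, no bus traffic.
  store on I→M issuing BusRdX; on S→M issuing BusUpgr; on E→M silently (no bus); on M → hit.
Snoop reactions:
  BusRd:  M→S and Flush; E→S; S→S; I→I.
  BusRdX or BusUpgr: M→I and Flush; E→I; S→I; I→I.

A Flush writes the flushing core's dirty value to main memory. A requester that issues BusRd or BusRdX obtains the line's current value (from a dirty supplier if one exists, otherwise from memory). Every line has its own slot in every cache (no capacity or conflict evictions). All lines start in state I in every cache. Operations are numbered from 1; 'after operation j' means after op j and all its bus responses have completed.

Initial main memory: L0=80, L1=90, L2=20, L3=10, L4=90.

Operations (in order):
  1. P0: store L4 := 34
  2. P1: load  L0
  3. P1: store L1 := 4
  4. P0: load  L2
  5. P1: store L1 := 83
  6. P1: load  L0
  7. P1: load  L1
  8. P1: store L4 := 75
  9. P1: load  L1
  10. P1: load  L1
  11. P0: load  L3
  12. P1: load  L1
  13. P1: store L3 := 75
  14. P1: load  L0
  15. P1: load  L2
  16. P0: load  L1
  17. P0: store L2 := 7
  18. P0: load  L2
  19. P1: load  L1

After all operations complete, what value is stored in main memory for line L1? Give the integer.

[1] P0: store L4 := 34 | P0:M(34), P1:I | bus: BusRdX
[2] P1: load  L0 | P0:I, P1:E(80) | bus: BusRd
[3] P1: store L1 := 4 | P0:I, P1:M(4) | bus: BusRdX
[4] P0: load  L2 | P0:E(20), P1:I | bus: BusRd
[5] P1: store L1 := 83 | P0:I, P1:M(83) | bus: none
[6] P1: load  L0 | P0:I, P1:E(80) | bus: none
[7] P1: load  L1 | P0:I, P1:M(83) | bus: none
[8] P1: store L4 := 75 | P0:I, P1:M(75) | bus: BusRdX,Flush
[9] P1: load  L1 | P0:I, P1:M(83) | bus: none
[10] P1: load  L1 | P0:I, P1:M(83) | bus: none
[11] P0: load  L3 | P0:E(10), P1:I | bus: BusRd
[12] P1: load  L1 | P0:I, P1:M(83) | bus: none
[13] P1: store L3 := 75 | P0:I, P1:M(75) | bus: BusRdX
[14] P1: load  L0 | P0:I, P1:E(80) | bus: none
[15] P1: load  L2 | P0:S(20), P1:S(20) | bus: BusRd
[16] P0: load  L1 | P0:S(83), P1:S(83) | bus: BusRd,Flush
[17] P0: store L2 := 7 | P0:M(7), P1:I | bus: BusUpgr
[18] P0: load  L2 | P0:M(7), P1:I | bus: none
[19] P1: load  L1 | P0:S(83), P1:S(83) | bus: none

memory[L1] = 83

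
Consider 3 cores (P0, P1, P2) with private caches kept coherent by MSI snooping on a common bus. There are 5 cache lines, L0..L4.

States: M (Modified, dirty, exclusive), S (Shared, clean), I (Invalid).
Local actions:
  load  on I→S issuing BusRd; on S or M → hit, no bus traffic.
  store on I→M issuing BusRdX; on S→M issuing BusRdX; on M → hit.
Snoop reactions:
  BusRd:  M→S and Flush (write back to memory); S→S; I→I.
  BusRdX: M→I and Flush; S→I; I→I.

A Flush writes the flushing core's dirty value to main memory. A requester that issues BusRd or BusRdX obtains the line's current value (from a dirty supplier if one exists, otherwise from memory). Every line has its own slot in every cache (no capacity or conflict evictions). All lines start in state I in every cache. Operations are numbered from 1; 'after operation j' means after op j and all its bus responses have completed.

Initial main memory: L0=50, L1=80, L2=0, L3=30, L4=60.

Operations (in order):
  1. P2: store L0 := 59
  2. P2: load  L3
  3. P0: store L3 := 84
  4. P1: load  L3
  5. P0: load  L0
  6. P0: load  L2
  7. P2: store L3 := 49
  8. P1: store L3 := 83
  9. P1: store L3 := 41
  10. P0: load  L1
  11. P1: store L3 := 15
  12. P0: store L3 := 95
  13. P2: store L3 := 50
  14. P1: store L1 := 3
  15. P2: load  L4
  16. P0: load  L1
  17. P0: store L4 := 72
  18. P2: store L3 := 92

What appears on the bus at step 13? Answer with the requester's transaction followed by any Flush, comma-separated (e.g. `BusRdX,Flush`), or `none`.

bus = BusRdX,Flush

1. P2: store L0 := 59  bus=[BusRdX]  L0: P0=I P1=I P2=M  mem[L0]=50
2. P2: load  L3  bus=[BusRd]  L3: P0=I P1=I P2=S  mem[L3]=30
3. P0: store L3 := 84  bus=[BusRdX]  L3: P0=M P1=I P2=I  mem[L3]=30
4. P1: load  L3  bus=[BusRd,Flush]  L3: P0=S P1=S P2=I  mem[L3]=84
5. P0: load  L0  bus=[BusRd,Flush]  L0: P0=S P1=I P2=S  mem[L0]=59
6. P0: load  L2  bus=[BusRd]  L2: P0=S P1=I P2=I  mem[L2]=0
7. P2: store L3 := 49  bus=[BusRdX]  L3: P0=I P1=I P2=M  mem[L3]=84
8. P1: store L3 := 83  bus=[BusRdX,Flush]  L3: P0=I P1=M P2=I  mem[L3]=49
9. P1: store L3 := 41  bus=[-]  L3: P0=I P1=M P2=I  mem[L3]=49
10. P0: load  L1  bus=[BusRd]  L1: P0=S P1=I P2=I  mem[L1]=80
11. P1: store L3 := 15  bus=[-]  L3: P0=I P1=M P2=I  mem[L3]=49
12. P0: store L3 := 95  bus=[BusRdX,Flush]  L3: P0=M P1=I P2=I  mem[L3]=15
13. P2: store L3 := 50  bus=[BusRdX,Flush]  L3: P0=I P1=I P2=M  mem[L3]=95
14. P1: store L1 := 3  bus=[BusRdX]  L1: P0=I P1=M P2=I  mem[L1]=80
15. P2: load  L4  bus=[BusRd]  L4: P0=I P1=I P2=S  mem[L4]=60
16. P0: load  L1  bus=[BusRd,Flush]  L1: P0=S P1=S P2=I  mem[L1]=3
17. P0: store L4 := 72  bus=[BusRdX]  L4: P0=M P1=I P2=I  mem[L4]=60
18. P2: store L3 := 92  bus=[-]  L3: P0=I P1=I P2=M  mem[L3]=95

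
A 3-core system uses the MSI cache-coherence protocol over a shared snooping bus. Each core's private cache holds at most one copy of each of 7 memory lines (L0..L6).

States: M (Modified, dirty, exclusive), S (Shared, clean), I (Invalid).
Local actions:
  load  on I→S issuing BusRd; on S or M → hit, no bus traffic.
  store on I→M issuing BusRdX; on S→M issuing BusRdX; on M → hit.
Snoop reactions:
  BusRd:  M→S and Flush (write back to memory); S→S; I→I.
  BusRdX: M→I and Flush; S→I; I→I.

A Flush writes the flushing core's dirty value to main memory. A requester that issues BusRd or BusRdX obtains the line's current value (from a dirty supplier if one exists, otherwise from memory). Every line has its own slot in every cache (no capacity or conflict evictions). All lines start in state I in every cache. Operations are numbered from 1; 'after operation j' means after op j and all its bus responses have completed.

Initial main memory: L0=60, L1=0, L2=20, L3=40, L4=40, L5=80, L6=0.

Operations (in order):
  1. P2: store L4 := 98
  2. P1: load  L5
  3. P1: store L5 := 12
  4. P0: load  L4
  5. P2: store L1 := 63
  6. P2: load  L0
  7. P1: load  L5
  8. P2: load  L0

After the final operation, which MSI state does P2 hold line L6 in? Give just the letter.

  op1 P2: store L4 := 98 → I/I/M on L4; bus BusRdX; mem=40
  op2 P1: load  L5 → I/S/I on L5; bus BusRd; mem=80
  op3 P1: store L5 := 12 → I/M/I on L5; bus BusRdX; mem=80
  op4 P0: load  L4 → S/I/S on L4; bus BusRd Flush; mem=98
  op5 P2: store L1 := 63 → I/I/M on L1; bus BusRdX; mem=0
  op6 P2: load  L0 → I/I/S on L0; bus BusRd; mem=60
  op7 P1: load  L5 → I/M/I on L5; bus (none); mem=80
  op8 P2: load  L0 → I/I/S on L0; bus (none); mem=60

state = I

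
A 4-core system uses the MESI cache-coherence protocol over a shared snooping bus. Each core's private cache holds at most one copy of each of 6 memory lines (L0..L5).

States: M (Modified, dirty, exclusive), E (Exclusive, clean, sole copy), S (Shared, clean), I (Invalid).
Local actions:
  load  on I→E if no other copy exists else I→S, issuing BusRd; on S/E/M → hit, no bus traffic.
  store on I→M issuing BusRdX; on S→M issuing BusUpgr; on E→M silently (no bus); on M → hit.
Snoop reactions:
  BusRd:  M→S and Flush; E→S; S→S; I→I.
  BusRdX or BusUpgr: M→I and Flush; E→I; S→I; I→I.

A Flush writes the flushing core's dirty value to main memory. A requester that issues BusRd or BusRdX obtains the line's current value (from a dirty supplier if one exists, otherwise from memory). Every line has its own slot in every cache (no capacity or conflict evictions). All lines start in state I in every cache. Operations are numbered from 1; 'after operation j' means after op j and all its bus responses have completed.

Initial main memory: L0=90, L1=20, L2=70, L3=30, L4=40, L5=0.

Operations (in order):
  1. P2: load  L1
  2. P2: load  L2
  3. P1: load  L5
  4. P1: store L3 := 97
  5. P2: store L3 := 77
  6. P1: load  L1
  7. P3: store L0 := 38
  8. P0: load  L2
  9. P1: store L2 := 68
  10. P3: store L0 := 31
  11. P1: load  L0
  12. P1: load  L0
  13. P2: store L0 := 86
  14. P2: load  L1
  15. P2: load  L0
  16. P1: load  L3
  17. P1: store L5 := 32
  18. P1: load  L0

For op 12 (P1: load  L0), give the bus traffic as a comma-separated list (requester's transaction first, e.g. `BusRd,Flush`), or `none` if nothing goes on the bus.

bus = none

  op1 P2: load  L1 → I/I/E/I on L1; bus BusRd; mem=20
  op2 P2: load  L2 → I/I/E/I on L2; bus BusRd; mem=70
  op3 P1: load  L5 → I/E/I/I on L5; bus BusRd; mem=0
  op4 P1: store L3 := 97 → I/M/I/I on L3; bus BusRdX; mem=30
  op5 P2: store L3 := 77 → I/I/M/I on L3; bus BusRdX Flush; mem=97
  op6 P1: load  L1 → I/S/S/I on L1; bus BusRd; mem=20
  op7 P3: store L0 := 38 → I/I/I/M on L0; bus BusRdX; mem=90
  op8 P0: load  L2 → S/I/S/I on L2; bus BusRd; mem=70
  op9 P1: store L2 := 68 → I/M/I/I on L2; bus BusRdX; mem=70
  op10 P3: store L0 := 31 → I/I/I/M on L0; bus (none); mem=90
  op11 P1: load  L0 → I/S/I/S on L0; bus BusRd Flush; mem=31
  op12 P1: load  L0 → I/S/I/S on L0; bus (none); mem=31
  op13 P2: store L0 := 86 → I/I/M/I on L0; bus BusRdX; mem=31
  op14 P2: load  L1 → I/S/S/I on L1; bus (none); mem=20
  op15 P2: load  L0 → I/I/M/I on L0; bus (none); mem=31
  op16 P1: load  L3 → I/S/S/I on L3; bus BusRd Flush; mem=77
  op17 P1: store L5 := 32 → I/M/I/I on L5; bus (none); mem=0
  op18 P1: load  L0 → I/S/S/I on L0; bus BusRd Flush; mem=86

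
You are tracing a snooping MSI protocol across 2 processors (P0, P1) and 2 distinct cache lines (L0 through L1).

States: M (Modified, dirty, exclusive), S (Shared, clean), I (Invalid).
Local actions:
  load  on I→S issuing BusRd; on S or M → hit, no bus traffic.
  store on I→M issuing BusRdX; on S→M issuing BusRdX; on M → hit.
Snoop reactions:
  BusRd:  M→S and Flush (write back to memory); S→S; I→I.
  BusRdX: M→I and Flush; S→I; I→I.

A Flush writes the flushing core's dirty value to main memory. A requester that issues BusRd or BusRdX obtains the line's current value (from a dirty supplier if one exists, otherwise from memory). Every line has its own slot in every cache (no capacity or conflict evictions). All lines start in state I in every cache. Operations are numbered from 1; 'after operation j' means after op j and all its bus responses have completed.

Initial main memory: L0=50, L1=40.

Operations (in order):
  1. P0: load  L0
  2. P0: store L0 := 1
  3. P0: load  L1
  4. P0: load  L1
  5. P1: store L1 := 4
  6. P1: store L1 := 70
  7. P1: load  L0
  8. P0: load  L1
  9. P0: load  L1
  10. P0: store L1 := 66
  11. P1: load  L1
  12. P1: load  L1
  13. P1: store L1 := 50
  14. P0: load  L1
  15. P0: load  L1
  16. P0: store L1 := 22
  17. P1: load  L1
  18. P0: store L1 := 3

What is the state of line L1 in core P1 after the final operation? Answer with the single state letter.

  op1 P0: load  L0 → S/I on L0; bus BusRd; mem=50
  op2 P0: store L0 := 1 → M/I on L0; bus BusRdX; mem=50
  op3 P0: load  L1 → S/I on L1; bus BusRd; mem=40
  op4 P0: load  L1 → S/I on L1; bus (none); mem=40
  op5 P1: store L1 := 4 → I/M on L1; bus BusRdX; mem=40
  op6 P1: store L1 := 70 → I/M on L1; bus (none); mem=40
  op7 P1: load  L0 → S/S on L0; bus BusRd Flush; mem=1
  op8 P0: load  L1 → S/S on L1; bus BusRd Flush; mem=70
  op9 P0: load  L1 → S/S on L1; bus (none); mem=70
  op10 P0: store L1 := 66 → M/I on L1; bus BusRdX; mem=70
  op11 P1: load  L1 → S/S on L1; bus BusRd Flush; mem=66
  op12 P1: load  L1 → S/S on L1; bus (none); mem=66
  op13 P1: store L1 := 50 → I/M on L1; bus BusRdX; mem=66
  op14 P0: load  L1 → S/S on L1; bus BusRd Flush; mem=50
  op15 P0: load  L1 → S/S on L1; bus (none); mem=50
  op16 P0: store L1 := 22 → M/I on L1; bus BusRdX; mem=50
  op17 P1: load  L1 → S/S on L1; bus BusRd Flush; mem=22
  op18 P0: store L1 := 3 → M/I on L1; bus BusRdX; mem=22

state = I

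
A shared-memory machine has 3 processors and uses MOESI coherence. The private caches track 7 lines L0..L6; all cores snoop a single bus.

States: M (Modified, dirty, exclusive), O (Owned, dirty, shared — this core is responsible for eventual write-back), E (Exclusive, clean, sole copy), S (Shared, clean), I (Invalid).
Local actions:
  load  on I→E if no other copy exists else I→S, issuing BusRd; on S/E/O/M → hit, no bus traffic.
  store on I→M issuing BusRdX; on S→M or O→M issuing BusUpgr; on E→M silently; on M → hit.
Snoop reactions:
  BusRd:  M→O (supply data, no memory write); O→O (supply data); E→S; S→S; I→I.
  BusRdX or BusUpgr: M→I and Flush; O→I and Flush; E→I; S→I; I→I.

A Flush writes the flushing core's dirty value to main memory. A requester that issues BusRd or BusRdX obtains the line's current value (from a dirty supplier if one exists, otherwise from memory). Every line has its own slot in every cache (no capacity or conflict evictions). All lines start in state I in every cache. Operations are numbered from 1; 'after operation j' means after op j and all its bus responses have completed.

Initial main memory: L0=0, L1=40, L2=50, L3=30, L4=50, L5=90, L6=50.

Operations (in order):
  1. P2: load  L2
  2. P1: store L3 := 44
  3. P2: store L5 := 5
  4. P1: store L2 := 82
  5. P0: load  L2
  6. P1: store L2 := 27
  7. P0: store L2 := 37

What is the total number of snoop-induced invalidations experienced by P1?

  op1 P2: load  L2 → I/I/E on L2; bus BusRd; mem=50
  op2 P1: store L3 := 44 → I/M/I on L3; bus BusRdX; mem=30
  op3 P2: store L5 := 5 → I/I/M on L5; bus BusRdX; mem=90
  op4 P1: store L2 := 82 → I/M/I on L2; bus BusRdX; mem=50
  op5 P0: load  L2 → S/O/I on L2; bus BusRd; mem=50
  op6 P1: store L2 := 27 → I/M/I on L2; bus BusUpgr; mem=50
  op7 P0: store L2 := 37 → M/I/I on L2; bus BusRdX Flush; mem=27

invalidations = 1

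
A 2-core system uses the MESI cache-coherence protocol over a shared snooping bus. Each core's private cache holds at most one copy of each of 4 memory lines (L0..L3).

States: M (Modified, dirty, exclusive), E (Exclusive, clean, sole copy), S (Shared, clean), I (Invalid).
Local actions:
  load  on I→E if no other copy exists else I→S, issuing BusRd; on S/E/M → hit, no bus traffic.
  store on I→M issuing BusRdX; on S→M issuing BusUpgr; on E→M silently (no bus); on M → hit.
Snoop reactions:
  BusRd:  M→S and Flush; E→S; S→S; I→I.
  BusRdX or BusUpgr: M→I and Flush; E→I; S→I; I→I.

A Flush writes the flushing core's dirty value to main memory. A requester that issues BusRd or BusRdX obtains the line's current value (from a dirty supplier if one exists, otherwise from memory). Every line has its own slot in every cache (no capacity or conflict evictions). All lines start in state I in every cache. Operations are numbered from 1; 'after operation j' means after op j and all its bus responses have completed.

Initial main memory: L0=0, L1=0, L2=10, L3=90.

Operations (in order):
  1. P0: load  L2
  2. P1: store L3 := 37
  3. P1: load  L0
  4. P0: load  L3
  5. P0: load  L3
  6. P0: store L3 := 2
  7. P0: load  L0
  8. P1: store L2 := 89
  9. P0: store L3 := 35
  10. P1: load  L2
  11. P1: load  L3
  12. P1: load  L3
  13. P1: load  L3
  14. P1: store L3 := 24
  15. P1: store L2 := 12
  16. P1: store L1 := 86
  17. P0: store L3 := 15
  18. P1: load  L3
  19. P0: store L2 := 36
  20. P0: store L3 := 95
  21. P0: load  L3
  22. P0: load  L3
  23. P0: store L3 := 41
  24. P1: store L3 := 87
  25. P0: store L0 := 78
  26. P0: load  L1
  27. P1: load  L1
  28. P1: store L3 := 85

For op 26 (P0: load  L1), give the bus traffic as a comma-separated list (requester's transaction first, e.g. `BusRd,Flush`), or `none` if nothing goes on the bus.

1. P0: load  L2  bus=[BusRd]  L2: P0=E P1=I  mem[L2]=10
2. P1: store L3 := 37  bus=[BusRdX]  L3: P0=I P1=M  mem[L3]=90
3. P1: load  L0  bus=[BusRd]  L0: P0=I P1=E  mem[L0]=0
4. P0: load  L3  bus=[BusRd,Flush]  L3: P0=S P1=S  mem[L3]=37
5. P0: load  L3  bus=[-]  L3: P0=S P1=S  mem[L3]=37
6. P0: store L3 := 2  bus=[BusUpgr]  L3: P0=M P1=I  mem[L3]=37
7. P0: load  L0  bus=[BusRd]  L0: P0=S P1=S  mem[L0]=0
8. P1: store L2 := 89  bus=[BusRdX]  L2: P0=I P1=M  mem[L2]=10
9. P0: store L3 := 35  bus=[-]  L3: P0=M P1=I  mem[L3]=37
10. P1: load  L2  bus=[-]  L2: P0=I P1=M  mem[L2]=10
11. P1: load  L3  bus=[BusRd,Flush]  L3: P0=S P1=S  mem[L3]=35
12. P1: load  L3  bus=[-]  L3: P0=S P1=S  mem[L3]=35
13. P1: load  L3  bus=[-]  L3: P0=S P1=S  mem[L3]=35
14. P1: store L3 := 24  bus=[BusUpgr]  L3: P0=I P1=M  mem[L3]=35
15. P1: store L2 := 12  bus=[-]  L2: P0=I P1=M  mem[L2]=10
16. P1: store L1 := 86  bus=[BusRdX]  L1: P0=I P1=M  mem[L1]=0
17. P0: store L3 := 15  bus=[BusRdX,Flush]  L3: P0=M P1=I  mem[L3]=24
18. P1: load  L3  bus=[BusRd,Flush]  L3: P0=S P1=S  mem[L3]=15
19. P0: store L2 := 36  bus=[BusRdX,Flush]  L2: P0=M P1=I  mem[L2]=12
20. P0: store L3 := 95  bus=[BusUpgr]  L3: P0=M P1=I  mem[L3]=15
21. P0: load  L3  bus=[-]  L3: P0=M P1=I  mem[L3]=15
22. P0: load  L3  bus=[-]  L3: P0=M P1=I  mem[L3]=15
23. P0: store L3 := 41  bus=[-]  L3: P0=M P1=I  mem[L3]=15
24. P1: store L3 := 87  bus=[BusRdX,Flush]  L3: P0=I P1=M  mem[L3]=41
25. P0: store L0 := 78  bus=[BusUpgr]  L0: P0=M P1=I  mem[L0]=0
26. P0: load  L1  bus=[BusRd,Flush]  L1: P0=S P1=S  mem[L1]=86
27. P1: load  L1  bus=[-]  L1: P0=S P1=S  mem[L1]=86
28. P1: store L3 := 85  bus=[-]  L3: P0=I P1=M  mem[L3]=41

bus = BusRd,Flush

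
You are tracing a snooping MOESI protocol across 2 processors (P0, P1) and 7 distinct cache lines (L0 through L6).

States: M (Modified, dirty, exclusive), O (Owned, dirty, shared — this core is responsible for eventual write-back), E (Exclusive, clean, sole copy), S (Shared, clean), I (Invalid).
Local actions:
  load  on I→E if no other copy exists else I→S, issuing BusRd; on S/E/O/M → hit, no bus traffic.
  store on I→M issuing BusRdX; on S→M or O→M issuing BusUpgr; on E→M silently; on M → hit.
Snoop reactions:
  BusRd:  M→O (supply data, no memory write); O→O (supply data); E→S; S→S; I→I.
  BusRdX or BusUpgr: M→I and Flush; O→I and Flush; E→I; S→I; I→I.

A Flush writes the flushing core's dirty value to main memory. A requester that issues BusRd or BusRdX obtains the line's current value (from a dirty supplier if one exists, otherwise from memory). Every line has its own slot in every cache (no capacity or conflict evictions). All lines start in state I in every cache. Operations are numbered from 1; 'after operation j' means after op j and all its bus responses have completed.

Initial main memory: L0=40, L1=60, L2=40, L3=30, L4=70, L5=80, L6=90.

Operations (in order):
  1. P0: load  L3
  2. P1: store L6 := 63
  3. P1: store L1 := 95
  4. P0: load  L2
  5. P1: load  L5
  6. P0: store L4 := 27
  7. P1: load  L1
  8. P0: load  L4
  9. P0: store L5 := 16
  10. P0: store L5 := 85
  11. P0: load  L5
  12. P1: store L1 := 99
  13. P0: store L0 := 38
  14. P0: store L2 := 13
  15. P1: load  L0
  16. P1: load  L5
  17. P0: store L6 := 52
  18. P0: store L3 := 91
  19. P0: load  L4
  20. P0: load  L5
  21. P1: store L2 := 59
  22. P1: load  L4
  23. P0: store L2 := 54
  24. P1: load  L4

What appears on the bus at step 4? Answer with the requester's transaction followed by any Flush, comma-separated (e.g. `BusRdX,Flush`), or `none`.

bus = BusRd

1. P0: load  L3  bus=[BusRd]  L3: P0=E P1=I  mem[L3]=30
2. P1: store L6 := 63  bus=[BusRdX]  L6: P0=I P1=M  mem[L6]=90
3. P1: store L1 := 95  bus=[BusRdX]  L1: P0=I P1=M  mem[L1]=60
4. P0: load  L2  bus=[BusRd]  L2: P0=E P1=I  mem[L2]=40
5. P1: load  L5  bus=[BusRd]  L5: P0=I P1=E  mem[L5]=80
6. P0: store L4 := 27  bus=[BusRdX]  L4: P0=M P1=I  mem[L4]=70
7. P1: load  L1  bus=[-]  L1: P0=I P1=M  mem[L1]=60
8. P0: load  L4  bus=[-]  L4: P0=M P1=I  mem[L4]=70
9. P0: store L5 := 16  bus=[BusRdX]  L5: P0=M P1=I  mem[L5]=80
10. P0: store L5 := 85  bus=[-]  L5: P0=M P1=I  mem[L5]=80
11. P0: load  L5  bus=[-]  L5: P0=M P1=I  mem[L5]=80
12. P1: store L1 := 99  bus=[-]  L1: P0=I P1=M  mem[L1]=60
13. P0: store L0 := 38  bus=[BusRdX]  L0: P0=M P1=I  mem[L0]=40
14. P0: store L2 := 13  bus=[-]  L2: P0=M P1=I  mem[L2]=40
15. P1: load  L0  bus=[BusRd]  L0: P0=O P1=S  mem[L0]=40
16. P1: load  L5  bus=[BusRd]  L5: P0=O P1=S  mem[L5]=80
17. P0: store L6 := 52  bus=[BusRdX,Flush]  L6: P0=M P1=I  mem[L6]=63
18. P0: store L3 := 91  bus=[-]  L3: P0=M P1=I  mem[L3]=30
19. P0: load  L4  bus=[-]  L4: P0=M P1=I  mem[L4]=70
20. P0: load  L5  bus=[-]  L5: P0=O P1=S  mem[L5]=80
21. P1: store L2 := 59  bus=[BusRdX,Flush]  L2: P0=I P1=M  mem[L2]=13
22. P1: load  L4  bus=[BusRd]  L4: P0=O P1=S  mem[L4]=70
23. P0: store L2 := 54  bus=[BusRdX,Flush]  L2: P0=M P1=I  mem[L2]=59
24. P1: load  L4  bus=[-]  L4: P0=O P1=S  mem[L4]=70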